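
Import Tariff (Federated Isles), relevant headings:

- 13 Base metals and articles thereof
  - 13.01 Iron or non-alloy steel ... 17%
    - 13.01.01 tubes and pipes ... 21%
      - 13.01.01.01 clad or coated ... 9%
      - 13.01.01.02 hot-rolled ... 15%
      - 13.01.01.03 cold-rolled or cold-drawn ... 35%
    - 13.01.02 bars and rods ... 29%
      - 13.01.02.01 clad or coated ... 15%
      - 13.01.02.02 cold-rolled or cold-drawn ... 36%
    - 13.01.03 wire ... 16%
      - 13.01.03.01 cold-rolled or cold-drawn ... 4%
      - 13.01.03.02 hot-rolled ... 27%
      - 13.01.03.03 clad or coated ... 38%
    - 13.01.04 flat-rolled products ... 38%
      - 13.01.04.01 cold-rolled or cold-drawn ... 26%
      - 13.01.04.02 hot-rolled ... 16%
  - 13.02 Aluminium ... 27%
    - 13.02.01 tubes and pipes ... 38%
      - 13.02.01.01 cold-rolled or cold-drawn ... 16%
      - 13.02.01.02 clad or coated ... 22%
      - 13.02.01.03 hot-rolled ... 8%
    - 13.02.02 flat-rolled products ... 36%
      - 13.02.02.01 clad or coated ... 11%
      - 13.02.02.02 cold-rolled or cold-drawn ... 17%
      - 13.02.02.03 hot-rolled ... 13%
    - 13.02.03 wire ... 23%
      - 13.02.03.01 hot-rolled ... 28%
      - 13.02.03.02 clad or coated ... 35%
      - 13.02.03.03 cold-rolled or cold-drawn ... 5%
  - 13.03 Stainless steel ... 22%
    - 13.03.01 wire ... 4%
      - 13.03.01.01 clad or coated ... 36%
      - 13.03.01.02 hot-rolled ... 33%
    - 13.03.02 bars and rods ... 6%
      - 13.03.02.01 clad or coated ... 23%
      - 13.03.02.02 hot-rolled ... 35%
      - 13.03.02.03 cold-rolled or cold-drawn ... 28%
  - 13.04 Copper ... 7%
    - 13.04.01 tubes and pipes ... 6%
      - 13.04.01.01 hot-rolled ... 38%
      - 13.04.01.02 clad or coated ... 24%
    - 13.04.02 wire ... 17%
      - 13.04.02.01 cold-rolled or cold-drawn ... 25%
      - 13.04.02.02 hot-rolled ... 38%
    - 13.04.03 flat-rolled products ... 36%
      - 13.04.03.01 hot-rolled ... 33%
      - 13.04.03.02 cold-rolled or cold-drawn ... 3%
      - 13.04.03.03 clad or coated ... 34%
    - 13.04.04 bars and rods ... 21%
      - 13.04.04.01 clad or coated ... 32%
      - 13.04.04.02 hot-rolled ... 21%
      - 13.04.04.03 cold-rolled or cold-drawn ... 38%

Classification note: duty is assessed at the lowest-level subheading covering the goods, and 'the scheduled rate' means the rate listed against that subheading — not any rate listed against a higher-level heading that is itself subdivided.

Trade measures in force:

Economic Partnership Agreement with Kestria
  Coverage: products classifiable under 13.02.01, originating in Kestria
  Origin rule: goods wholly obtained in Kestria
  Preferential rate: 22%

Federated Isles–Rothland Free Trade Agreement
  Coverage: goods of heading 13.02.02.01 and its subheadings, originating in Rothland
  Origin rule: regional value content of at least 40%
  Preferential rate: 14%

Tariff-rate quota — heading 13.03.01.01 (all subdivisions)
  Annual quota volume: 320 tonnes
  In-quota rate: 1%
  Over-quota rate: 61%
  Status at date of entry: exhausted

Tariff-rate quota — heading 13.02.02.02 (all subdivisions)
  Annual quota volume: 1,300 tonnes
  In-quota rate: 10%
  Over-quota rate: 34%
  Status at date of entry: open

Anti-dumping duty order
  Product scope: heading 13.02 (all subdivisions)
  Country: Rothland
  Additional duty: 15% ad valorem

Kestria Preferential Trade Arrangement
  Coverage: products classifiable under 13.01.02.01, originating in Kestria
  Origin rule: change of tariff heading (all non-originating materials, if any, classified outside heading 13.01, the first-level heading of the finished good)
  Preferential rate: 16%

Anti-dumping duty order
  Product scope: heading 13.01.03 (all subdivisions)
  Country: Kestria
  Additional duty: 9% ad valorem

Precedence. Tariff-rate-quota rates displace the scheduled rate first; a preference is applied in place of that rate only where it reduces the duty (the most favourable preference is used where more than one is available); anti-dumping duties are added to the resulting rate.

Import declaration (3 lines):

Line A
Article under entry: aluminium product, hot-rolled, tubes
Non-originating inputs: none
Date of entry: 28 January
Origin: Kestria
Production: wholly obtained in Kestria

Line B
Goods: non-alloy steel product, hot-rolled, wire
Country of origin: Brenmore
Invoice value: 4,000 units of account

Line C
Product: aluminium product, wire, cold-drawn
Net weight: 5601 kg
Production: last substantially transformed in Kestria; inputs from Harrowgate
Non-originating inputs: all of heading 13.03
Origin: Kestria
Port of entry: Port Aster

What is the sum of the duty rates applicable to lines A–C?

Line A: aluminium → 13.02; tubes → 13.02.01; hot-rolled → 13.02.01.03. Scheduled 8%. Kestria agreement on 13.02.01: wholly obtained → 22% available; Kestria agreement on 13.01.02.01: 13.02.01.03 not covered; preference 22% not lower than 8% → no reduction. → 8%.
Line B: non-alloy steel → 13.01; wire → 13.01.03; hot-rolled → 13.01.03.02. Scheduled 27%. No special measure applies. → 27%.
Line C: aluminium → 13.02; wire → 13.02.03; cold-drawn → 13.02.03.03. Scheduled 5%. Kestria agreement on 13.02.01: 13.02.03.03 not covered; Kestria agreement on 13.01.02.01: 13.02.03.03 not covered. → 5%.
Sum: 8% + 27% + 5% = 40%.

40%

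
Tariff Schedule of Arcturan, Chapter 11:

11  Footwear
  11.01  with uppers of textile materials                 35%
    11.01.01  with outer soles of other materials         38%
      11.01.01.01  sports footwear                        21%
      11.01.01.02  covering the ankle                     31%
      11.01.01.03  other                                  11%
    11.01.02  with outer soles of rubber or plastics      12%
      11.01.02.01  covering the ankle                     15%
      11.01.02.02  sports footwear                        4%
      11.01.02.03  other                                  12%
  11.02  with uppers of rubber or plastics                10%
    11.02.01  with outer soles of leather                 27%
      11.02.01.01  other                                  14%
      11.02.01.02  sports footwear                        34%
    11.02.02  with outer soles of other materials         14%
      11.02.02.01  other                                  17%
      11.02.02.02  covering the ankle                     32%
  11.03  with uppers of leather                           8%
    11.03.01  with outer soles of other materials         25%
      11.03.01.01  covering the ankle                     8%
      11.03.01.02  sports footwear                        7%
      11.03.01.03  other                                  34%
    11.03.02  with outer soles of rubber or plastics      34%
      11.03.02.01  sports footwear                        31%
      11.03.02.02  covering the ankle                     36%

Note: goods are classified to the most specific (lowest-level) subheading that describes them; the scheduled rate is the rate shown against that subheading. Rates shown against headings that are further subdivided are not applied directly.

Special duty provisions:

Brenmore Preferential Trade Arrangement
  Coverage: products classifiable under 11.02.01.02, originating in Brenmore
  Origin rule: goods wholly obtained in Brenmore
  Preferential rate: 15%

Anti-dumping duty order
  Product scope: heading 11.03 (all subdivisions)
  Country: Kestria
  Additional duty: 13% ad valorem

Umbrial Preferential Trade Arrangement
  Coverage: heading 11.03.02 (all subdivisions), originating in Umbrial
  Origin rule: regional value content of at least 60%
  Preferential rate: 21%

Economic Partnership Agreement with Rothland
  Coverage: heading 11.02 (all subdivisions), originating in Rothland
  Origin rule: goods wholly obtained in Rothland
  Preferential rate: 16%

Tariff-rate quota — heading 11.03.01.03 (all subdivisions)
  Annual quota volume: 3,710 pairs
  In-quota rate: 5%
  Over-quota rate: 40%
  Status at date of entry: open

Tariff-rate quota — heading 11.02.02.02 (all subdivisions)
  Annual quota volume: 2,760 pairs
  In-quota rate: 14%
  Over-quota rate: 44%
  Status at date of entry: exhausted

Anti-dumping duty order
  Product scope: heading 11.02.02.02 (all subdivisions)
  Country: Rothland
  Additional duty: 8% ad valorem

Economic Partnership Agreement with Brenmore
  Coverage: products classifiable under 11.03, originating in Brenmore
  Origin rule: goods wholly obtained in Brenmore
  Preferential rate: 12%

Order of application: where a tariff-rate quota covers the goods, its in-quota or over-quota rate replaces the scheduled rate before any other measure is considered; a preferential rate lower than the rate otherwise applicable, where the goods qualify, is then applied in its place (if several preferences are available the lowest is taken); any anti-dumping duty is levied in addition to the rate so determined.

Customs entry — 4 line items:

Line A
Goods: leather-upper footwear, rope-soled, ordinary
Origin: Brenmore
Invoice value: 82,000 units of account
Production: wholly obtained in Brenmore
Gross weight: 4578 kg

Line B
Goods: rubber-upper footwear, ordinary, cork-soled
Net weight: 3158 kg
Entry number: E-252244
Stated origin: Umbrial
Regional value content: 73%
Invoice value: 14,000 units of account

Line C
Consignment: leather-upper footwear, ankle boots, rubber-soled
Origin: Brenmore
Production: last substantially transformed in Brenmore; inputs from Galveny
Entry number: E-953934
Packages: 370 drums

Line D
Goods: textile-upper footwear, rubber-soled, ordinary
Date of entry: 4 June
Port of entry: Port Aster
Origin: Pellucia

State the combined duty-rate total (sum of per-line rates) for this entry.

Line A: leather-upper → 11.03; rope-soled → 11.03.01; ordinary → 11.03.01.03. Scheduled 34%. quota on 11.03.01.03 open → in-quota 5%; Brenmore agreement on 11.02.01.02: 11.03.01.03 not covered; Brenmore agreement on 11.03: wholly obtained → 12% available; preference 12% not lower than 5% → no reduction. → 5%.
Line B: rubber-upper → 11.02; cork-soled → 11.02.02; ordinary → 11.02.02.01. Scheduled 17%. Umbrial agreement on 11.03.02: 11.02.02.01 not covered. → 17%.
Line C: leather-upper → 11.03; rubber-soled → 11.03.02; ankle boots → 11.03.02.02. Scheduled 36%. Brenmore agreement on 11.02.01.02: 11.03.02.02 not covered; Brenmore agreement on 11.03: not wholly obtained. → 36%.
Line D: textile-upper → 11.01; rubber-soled → 11.01.02; ordinary → 11.01.02.03. Scheduled 12%. No special measure applies. → 12%.
Sum: 5% + 17% + 36% + 12% = 70%.

70%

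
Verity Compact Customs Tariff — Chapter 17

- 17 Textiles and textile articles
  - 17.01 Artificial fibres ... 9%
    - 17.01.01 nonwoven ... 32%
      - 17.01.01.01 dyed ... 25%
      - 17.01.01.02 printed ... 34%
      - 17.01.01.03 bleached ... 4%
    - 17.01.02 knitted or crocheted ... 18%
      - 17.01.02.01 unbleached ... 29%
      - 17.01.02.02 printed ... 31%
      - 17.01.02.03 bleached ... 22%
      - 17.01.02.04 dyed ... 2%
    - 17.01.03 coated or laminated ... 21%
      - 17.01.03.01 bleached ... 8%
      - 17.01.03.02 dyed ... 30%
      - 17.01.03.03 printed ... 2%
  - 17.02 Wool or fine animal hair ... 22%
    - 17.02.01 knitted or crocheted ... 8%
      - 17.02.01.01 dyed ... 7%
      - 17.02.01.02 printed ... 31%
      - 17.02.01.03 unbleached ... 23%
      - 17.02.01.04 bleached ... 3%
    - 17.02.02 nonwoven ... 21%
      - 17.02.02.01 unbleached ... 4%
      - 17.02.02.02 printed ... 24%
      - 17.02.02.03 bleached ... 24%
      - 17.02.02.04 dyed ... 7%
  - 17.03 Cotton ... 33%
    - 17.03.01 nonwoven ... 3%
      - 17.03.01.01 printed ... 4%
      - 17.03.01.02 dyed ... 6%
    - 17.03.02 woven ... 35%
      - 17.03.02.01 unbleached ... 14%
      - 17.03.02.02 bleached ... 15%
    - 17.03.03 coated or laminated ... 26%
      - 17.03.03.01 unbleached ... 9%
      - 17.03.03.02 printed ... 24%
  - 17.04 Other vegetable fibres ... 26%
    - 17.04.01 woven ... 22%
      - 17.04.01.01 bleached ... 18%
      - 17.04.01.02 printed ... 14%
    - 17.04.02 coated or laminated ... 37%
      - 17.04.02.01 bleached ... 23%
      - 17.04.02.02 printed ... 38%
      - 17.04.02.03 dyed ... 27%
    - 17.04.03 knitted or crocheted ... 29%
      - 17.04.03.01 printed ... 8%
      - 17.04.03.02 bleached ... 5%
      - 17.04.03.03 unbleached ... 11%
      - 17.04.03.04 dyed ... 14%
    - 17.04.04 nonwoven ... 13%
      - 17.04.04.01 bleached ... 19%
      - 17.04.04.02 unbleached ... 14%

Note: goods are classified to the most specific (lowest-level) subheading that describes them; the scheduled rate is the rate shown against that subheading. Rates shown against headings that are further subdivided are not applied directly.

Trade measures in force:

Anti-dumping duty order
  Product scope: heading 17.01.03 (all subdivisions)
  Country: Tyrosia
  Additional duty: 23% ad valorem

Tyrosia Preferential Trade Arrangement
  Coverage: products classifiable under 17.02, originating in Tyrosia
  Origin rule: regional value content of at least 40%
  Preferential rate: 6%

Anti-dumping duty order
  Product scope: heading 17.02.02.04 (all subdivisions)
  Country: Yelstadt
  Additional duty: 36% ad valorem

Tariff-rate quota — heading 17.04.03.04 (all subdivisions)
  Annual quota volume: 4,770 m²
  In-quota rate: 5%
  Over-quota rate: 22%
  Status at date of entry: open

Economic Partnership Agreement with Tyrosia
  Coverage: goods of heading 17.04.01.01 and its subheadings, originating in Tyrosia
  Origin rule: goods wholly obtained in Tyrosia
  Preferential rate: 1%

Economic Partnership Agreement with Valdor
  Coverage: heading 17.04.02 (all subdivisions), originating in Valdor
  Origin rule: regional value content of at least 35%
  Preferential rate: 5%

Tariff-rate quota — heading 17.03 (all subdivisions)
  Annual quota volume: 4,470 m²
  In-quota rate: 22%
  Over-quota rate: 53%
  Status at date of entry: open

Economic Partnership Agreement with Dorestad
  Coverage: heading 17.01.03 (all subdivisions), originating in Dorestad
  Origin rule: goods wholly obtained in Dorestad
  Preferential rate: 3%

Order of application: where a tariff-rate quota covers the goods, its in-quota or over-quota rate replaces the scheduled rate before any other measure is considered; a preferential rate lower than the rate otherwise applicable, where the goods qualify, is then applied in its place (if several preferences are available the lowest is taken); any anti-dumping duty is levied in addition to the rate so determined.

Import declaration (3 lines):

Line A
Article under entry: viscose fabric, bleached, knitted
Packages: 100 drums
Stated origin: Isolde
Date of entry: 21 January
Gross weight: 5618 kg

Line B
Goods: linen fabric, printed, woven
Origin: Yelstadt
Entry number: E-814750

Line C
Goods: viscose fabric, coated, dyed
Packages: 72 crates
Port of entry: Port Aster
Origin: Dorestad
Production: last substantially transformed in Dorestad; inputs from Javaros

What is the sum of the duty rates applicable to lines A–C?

66%

Line A: viscose → 17.01; knitted → 17.01.02; bleached → 17.01.02.03. Scheduled 22%. No special measure applies. → 22%.
Line B: linen → 17.04; woven → 17.04.01; printed → 17.04.01.02. Scheduled 14%. No special measure applies. → 14%.
Line C: viscose → 17.01; coated → 17.01.03; dyed → 17.01.03.02. Scheduled 30%. Dorestad agreement on 17.01.03: not wholly obtained. → 30%.
Sum: 22% + 14% + 30% = 66%.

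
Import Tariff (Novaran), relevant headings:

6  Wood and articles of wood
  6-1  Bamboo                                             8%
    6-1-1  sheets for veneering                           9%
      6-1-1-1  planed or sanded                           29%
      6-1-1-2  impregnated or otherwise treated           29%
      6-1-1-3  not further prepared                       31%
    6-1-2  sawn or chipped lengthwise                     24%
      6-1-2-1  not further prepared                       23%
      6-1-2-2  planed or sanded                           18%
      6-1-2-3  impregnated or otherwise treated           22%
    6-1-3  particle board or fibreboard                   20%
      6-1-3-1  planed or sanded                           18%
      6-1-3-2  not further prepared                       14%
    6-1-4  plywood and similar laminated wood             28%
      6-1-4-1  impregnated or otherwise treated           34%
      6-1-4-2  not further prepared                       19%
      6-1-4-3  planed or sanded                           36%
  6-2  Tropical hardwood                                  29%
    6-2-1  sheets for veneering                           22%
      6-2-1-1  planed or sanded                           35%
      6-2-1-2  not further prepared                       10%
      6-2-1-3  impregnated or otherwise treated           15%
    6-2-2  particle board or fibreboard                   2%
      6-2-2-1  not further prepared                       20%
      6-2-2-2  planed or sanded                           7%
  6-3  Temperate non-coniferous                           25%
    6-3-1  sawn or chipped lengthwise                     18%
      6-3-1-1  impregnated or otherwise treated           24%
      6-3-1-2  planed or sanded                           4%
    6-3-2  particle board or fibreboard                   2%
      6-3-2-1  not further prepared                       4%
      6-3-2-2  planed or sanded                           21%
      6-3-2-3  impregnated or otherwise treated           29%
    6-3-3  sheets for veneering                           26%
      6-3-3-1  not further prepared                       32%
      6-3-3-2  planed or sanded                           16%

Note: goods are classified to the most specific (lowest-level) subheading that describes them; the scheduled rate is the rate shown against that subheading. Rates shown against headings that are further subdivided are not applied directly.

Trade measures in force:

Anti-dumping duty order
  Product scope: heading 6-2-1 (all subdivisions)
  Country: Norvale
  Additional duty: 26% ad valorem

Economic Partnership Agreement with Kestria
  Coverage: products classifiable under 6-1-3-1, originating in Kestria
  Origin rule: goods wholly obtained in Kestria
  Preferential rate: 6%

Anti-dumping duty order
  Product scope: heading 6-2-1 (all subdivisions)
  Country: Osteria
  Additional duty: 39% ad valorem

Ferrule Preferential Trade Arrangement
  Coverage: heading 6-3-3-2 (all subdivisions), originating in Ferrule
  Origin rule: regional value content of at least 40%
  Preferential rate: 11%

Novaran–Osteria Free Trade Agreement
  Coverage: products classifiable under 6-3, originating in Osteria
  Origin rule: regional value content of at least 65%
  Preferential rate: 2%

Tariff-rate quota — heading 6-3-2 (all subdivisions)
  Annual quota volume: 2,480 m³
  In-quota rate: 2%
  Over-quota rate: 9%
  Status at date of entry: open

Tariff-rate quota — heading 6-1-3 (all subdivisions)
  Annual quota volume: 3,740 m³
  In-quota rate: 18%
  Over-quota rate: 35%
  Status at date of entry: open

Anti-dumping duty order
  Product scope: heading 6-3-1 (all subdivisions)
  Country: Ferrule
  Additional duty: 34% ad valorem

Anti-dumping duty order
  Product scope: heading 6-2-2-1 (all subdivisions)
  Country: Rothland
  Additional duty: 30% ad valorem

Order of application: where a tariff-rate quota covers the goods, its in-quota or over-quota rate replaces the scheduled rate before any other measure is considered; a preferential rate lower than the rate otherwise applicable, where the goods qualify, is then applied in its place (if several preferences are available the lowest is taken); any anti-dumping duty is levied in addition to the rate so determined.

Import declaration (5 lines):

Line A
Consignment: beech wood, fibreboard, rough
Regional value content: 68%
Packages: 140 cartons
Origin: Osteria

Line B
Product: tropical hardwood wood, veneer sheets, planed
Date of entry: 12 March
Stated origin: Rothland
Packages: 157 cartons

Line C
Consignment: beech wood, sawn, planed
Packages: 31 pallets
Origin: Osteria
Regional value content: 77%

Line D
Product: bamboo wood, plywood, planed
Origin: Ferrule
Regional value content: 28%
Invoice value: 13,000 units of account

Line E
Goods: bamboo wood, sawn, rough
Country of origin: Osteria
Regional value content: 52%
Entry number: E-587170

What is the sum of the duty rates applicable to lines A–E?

Line A: beech → 6-3; fibreboard → 6-3-2; rough → 6-3-2-1. Scheduled 4%. quota on 6-3-2 open → in-quota 2%; Osteria agreement on 6-3: RVC ≥ 65% → 2% available; preference 2% not lower than 2% → no reduction. → 2%.
Line B: tropical hardwood → 6-2; veneer sheets → 6-2-1; planed → 6-2-1-1. Scheduled 35%. No special measure applies. → 35%.
Line C: beech → 6-3; sawn → 6-3-1; planed → 6-3-1-2. Scheduled 4%. Osteria agreement on 6-3: RVC ≥ 65% → 2% available; preferential 2%. → 2%.
Line D: bamboo → 6-1; plywood → 6-1-4; planed → 6-1-4-3. Scheduled 36%. Ferrule agreement on 6-3-3-2: 6-1-4-3 not covered. → 36%.
Line E: bamboo → 6-1; sawn → 6-1-2; rough → 6-1-2-1. Scheduled 23%. Osteria agreement on 6-3: 6-1-2-1 not covered. → 23%.
Sum: 2% + 35% + 2% + 36% + 23% = 98%.

98%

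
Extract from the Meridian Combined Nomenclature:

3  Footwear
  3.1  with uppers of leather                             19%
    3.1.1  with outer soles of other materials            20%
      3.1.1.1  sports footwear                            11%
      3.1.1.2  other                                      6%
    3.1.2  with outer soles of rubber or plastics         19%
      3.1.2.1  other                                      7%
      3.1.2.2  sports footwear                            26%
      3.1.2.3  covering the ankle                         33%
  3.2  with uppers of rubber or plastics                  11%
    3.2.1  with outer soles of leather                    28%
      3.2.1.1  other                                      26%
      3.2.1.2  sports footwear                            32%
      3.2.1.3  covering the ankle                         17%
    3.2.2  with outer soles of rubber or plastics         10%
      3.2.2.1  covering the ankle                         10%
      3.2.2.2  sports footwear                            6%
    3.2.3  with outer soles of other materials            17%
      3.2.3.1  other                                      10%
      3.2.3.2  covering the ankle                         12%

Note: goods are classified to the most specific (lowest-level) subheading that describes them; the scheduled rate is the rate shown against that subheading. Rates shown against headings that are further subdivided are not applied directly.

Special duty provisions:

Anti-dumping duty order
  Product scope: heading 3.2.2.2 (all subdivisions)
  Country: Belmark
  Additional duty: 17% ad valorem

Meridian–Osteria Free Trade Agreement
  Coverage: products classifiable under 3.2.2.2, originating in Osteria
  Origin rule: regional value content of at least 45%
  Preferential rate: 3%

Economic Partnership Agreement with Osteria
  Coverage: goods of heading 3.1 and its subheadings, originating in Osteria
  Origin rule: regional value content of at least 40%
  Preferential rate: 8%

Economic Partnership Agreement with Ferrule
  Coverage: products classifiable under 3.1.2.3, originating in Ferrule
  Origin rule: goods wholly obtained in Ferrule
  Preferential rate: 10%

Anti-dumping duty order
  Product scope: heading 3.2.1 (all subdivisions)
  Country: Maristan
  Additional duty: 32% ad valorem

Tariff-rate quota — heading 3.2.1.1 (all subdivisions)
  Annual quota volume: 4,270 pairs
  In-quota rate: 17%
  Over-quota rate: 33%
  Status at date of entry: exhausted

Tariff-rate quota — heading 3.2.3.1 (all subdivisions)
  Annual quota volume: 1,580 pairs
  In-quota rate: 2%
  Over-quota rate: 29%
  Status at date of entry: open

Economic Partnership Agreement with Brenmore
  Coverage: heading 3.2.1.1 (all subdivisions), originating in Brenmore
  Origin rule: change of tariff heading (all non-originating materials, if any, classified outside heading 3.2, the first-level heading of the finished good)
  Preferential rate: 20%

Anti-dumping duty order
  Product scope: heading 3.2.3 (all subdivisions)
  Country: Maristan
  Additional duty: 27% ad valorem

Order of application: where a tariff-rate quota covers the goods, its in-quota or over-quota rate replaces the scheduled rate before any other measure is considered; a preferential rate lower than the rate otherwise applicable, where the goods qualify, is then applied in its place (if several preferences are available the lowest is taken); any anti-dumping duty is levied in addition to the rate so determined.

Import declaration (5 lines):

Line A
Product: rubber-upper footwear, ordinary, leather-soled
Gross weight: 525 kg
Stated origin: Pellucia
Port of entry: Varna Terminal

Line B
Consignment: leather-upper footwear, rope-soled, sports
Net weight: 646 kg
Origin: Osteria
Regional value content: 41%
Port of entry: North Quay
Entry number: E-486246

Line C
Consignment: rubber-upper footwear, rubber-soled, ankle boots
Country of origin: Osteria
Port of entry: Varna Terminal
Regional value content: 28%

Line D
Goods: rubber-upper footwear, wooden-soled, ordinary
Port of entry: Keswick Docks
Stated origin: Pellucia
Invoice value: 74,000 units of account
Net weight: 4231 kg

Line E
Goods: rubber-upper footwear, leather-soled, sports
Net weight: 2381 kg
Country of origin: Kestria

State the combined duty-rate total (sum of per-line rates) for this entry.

Line A: rubber-upper → 3.2; leather-soled → 3.2.1; ordinary → 3.2.1.1. Scheduled 26%. quota on 3.2.1.1 exhausted → over-quota 33%. → 33%.
Line B: leather-upper → 3.1; rope-soled → 3.1.1; sports → 3.1.1.1. Scheduled 11%. Osteria agreement on 3.2.2.2: 3.1.1.1 not covered; Osteria agreement on 3.1: RVC ≥ 40% → 8% available; preferential 8%. → 8%.
Line C: rubber-upper → 3.2; rubber-soled → 3.2.2; ankle boots → 3.2.2.1. Scheduled 10%. Osteria agreement on 3.2.2.2: 3.2.2.1 not covered; Osteria agreement on 3.1: 3.2.2.1 not covered. → 10%.
Line D: rubber-upper → 3.2; wooden-soled → 3.2.3; ordinary → 3.2.3.1. Scheduled 10%. quota on 3.2.3.1 open → in-quota 2%. → 2%.
Line E: rubber-upper → 3.2; leather-soled → 3.2.1; sports → 3.2.1.2. Scheduled 32%. No special measure applies. → 32%.
Sum: 33% + 8% + 10% + 2% + 32% = 85%.

85%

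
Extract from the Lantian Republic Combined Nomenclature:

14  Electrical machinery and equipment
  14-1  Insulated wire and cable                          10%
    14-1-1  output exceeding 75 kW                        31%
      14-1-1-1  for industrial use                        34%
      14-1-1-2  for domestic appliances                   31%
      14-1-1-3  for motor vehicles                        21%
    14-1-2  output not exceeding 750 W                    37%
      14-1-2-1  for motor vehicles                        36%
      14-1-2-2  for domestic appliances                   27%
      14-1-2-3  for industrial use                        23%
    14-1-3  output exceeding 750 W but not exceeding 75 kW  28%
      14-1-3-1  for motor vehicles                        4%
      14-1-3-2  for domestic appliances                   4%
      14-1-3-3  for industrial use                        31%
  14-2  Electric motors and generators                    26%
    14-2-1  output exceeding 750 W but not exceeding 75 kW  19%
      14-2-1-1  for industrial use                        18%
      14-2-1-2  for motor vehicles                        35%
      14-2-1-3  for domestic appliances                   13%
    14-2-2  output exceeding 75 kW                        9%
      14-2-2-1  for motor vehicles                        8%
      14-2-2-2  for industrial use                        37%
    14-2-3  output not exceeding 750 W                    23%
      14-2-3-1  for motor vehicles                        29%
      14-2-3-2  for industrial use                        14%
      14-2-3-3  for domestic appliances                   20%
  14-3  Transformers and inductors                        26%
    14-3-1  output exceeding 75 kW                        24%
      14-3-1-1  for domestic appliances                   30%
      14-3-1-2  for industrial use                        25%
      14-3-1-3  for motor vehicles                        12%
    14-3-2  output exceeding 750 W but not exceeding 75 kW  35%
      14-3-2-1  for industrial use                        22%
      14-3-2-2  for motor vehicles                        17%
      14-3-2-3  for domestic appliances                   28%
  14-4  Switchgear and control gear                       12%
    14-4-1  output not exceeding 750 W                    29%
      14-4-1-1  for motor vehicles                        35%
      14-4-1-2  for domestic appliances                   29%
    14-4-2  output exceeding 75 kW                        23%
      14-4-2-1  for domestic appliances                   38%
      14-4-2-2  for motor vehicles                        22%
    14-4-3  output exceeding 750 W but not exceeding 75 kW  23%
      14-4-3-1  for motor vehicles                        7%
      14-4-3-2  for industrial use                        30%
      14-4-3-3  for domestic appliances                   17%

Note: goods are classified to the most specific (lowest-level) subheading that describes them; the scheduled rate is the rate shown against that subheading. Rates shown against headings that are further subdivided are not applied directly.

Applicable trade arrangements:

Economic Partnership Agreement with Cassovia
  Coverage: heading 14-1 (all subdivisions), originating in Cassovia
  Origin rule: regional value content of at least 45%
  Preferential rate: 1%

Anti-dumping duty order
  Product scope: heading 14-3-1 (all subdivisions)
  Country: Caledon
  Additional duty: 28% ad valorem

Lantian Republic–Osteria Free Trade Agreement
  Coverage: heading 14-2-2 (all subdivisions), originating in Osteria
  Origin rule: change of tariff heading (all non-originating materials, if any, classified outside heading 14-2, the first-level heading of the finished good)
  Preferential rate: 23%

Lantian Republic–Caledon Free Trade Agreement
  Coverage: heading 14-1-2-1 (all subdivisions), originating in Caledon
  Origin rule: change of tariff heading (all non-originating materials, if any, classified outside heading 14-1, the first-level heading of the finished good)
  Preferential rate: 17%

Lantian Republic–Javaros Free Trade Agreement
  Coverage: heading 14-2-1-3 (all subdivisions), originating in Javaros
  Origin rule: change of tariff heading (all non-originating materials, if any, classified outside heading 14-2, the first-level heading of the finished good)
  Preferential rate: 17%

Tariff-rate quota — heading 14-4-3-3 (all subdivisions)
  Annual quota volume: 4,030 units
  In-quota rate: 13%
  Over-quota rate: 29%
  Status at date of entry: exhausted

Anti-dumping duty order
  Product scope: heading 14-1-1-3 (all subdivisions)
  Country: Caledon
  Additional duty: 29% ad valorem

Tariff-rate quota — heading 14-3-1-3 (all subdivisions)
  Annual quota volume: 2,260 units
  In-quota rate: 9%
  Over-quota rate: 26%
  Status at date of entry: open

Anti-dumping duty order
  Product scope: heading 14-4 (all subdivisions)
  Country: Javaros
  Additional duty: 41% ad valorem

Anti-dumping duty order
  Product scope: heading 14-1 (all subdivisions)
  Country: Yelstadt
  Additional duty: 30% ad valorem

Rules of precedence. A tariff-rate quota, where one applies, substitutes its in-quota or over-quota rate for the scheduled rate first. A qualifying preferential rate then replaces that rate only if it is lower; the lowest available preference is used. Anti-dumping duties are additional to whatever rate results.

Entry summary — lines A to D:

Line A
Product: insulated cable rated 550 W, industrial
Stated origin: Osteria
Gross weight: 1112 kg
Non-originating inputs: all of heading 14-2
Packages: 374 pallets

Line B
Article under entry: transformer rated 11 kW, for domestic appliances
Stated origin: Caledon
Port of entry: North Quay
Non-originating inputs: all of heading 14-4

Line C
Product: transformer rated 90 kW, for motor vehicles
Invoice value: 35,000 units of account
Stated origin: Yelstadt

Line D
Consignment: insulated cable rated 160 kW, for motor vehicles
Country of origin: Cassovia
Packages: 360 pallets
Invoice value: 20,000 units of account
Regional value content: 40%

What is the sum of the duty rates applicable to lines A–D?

81%

Line A: insulated cable → 14-1; rated 550 W → 14-1-2; industrial → 14-1-2-3. Scheduled 23%. Osteria agreement on 14-2-2: 14-1-2-3 not covered. → 23%.
Line B: transformer → 14-3; rated 11 kW → 14-3-2; for domestic appliances → 14-3-2-3. Scheduled 28%. Caledon agreement on 14-1-2-1: 14-3-2-3 not covered. → 28%.
Line C: transformer → 14-3; rated 90 kW → 14-3-1; for motor vehicles → 14-3-1-3. Scheduled 12%. quota on 14-3-1-3 open → in-quota 9%. → 9%.
Line D: insulated cable → 14-1; rated 160 kW → 14-1-1; for motor vehicles → 14-1-1-3. Scheduled 21%. Cassovia agreement on 14-1: RVC < 45%. → 21%.
Sum: 23% + 28% + 9% + 21% = 81%.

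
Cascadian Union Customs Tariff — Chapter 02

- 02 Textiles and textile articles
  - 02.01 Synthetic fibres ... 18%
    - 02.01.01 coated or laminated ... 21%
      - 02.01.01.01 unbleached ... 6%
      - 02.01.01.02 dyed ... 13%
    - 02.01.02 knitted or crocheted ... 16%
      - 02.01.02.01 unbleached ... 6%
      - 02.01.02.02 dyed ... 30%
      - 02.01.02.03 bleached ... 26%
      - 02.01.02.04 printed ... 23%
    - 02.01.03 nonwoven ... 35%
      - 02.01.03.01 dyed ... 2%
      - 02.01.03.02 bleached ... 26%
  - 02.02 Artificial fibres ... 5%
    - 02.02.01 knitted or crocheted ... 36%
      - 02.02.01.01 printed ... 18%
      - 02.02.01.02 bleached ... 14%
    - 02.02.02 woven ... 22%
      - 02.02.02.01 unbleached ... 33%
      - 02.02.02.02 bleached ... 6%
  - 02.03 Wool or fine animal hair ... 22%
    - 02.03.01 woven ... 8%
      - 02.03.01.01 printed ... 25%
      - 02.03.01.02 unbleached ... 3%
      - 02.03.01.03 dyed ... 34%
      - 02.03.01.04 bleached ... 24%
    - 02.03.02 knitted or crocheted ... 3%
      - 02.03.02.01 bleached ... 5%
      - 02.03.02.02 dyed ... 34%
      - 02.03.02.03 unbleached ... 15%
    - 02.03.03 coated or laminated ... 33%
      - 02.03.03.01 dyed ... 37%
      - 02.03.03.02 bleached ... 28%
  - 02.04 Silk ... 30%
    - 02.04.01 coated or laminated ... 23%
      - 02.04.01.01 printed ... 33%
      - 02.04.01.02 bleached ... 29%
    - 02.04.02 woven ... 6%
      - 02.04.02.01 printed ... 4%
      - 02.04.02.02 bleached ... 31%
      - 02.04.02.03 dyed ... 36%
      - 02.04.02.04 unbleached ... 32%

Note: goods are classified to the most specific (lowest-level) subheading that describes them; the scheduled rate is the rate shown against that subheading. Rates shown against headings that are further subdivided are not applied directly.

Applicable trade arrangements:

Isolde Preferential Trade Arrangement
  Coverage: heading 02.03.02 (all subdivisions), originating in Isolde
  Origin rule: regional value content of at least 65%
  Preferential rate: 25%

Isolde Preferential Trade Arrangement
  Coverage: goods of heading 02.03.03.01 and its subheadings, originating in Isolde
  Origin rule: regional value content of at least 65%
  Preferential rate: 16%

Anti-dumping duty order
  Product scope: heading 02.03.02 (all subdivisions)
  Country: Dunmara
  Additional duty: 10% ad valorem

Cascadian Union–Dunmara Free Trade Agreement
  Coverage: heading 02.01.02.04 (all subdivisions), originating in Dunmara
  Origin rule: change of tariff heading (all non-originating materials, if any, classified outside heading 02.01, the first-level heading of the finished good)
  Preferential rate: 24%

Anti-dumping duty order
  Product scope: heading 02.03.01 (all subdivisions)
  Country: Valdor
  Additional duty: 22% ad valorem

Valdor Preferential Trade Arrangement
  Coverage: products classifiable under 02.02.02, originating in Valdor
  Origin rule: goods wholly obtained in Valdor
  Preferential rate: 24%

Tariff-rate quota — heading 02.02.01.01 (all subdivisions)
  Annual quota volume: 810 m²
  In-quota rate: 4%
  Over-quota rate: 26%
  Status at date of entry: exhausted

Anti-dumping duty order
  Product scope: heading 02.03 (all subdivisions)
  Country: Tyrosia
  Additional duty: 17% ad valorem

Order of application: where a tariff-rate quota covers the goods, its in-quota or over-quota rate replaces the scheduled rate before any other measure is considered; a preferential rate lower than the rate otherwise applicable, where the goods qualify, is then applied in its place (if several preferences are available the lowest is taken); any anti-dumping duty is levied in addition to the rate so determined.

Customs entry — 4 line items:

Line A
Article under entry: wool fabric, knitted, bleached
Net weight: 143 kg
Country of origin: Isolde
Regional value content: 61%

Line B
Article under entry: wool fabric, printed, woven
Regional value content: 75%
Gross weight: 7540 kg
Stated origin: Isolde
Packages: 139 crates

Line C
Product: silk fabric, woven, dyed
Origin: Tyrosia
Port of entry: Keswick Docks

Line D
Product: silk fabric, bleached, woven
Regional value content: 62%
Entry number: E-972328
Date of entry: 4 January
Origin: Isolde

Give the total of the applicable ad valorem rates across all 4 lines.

97%

Line A: wool → 02.03; knitted → 02.03.02; bleached → 02.03.02.01. Scheduled 5%. Isolde agreement on 02.03.02: RVC < 65%; Isolde agreement on 02.03.03.01: 02.03.02.01 not covered. → 5%.
Line B: wool → 02.03; woven → 02.03.01; printed → 02.03.01.01. Scheduled 25%. Isolde agreement on 02.03.02: 02.03.01.01 not covered; Isolde agreement on 02.03.03.01: 02.03.01.01 not covered. → 25%.
Line C: silk → 02.04; woven → 02.04.02; dyed → 02.04.02.03. Scheduled 36%. No special measure applies. → 36%.
Line D: silk → 02.04; woven → 02.04.02; bleached → 02.04.02.02. Scheduled 31%. Isolde agreement on 02.03.02: 02.04.02.02 not covered; Isolde agreement on 02.03.03.01: 02.04.02.02 not covered. → 31%.
Sum: 5% + 25% + 36% + 31% = 97%.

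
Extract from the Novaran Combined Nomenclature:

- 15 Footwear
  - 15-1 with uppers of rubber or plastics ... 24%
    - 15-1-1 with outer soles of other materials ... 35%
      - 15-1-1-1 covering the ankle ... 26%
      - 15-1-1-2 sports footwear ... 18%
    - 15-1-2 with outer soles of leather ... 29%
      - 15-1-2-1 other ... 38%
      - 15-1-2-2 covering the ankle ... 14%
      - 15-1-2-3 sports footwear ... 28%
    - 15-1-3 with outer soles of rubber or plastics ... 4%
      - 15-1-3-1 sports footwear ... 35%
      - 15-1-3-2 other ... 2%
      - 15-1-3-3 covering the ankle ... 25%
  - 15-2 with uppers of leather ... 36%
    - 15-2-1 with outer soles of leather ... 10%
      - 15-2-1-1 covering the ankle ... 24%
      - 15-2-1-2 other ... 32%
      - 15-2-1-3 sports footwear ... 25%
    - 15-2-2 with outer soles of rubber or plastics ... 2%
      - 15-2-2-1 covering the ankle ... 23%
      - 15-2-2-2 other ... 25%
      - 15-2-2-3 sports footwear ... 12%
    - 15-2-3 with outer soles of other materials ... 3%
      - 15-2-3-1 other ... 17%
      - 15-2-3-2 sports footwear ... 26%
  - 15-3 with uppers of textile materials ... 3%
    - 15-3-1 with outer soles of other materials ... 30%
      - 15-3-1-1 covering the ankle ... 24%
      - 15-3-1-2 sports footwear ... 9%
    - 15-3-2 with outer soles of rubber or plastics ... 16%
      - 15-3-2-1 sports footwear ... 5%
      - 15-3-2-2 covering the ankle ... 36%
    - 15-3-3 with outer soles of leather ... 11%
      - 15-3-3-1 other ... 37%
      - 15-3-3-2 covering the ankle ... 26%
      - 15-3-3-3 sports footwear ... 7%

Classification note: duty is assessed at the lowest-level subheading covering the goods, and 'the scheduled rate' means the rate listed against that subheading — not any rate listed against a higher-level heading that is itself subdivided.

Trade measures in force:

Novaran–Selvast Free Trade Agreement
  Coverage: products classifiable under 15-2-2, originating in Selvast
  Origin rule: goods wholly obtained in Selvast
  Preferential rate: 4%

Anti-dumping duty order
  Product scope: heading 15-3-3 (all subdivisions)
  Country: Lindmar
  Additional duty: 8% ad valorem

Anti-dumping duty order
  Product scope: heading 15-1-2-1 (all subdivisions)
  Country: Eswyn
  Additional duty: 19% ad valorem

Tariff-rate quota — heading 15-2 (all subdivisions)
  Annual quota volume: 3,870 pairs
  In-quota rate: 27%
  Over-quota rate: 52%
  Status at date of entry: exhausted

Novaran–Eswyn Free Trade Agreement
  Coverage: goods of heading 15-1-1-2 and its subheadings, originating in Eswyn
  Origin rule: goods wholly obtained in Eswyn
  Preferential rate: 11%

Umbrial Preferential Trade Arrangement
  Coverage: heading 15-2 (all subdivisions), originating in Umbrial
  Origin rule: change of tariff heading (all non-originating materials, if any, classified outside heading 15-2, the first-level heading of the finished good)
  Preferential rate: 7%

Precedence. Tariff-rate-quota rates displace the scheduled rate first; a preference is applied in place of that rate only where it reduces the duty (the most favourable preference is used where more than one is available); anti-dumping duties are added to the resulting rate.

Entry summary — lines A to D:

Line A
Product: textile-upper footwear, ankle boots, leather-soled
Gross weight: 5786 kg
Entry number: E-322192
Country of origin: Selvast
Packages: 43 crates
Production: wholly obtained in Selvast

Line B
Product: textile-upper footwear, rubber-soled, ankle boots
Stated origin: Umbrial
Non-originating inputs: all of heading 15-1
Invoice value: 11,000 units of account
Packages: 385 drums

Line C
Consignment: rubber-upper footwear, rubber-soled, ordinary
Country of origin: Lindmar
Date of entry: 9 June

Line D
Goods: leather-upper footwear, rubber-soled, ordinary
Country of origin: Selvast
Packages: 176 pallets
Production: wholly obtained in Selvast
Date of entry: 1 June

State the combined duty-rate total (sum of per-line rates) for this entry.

68%

Line A: textile-upper → 15-3; leather-soled → 15-3-3; ankle boots → 15-3-3-2. Scheduled 26%. Selvast agreement on 15-2-2: 15-3-3-2 not covered. → 26%.
Line B: textile-upper → 15-3; rubber-soled → 15-3-2; ankle boots → 15-3-2-2. Scheduled 36%. Umbrial agreement on 15-2: 15-3-2-2 not covered. → 36%.
Line C: rubber-upper → 15-1; rubber-soled → 15-1-3; ordinary → 15-1-3-2. Scheduled 2%. No special measure applies. → 2%.
Line D: leather-upper → 15-2; rubber-soled → 15-2-2; ordinary → 15-2-2-2. Scheduled 25%. quota on 15-2 exhausted → over-quota 52%; Selvast agreement on 15-2-2: wholly obtained → 4% available; preferential 4%. → 4%.
Sum: 26% + 36% + 2% + 4% = 68%.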